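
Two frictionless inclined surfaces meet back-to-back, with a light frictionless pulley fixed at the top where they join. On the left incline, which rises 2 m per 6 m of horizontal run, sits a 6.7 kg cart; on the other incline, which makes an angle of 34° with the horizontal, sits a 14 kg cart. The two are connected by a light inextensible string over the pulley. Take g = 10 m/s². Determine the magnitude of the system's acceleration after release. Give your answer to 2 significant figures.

Resolve each weight along its own incline: the 6.7 kg mass has component 6.7 × 10 × sin 18.43° = 21.187 N down its slope, and the 14 kg mass has 14 × 10 × sin 34° = 78.287 N down its slope.
The 14 kg side's 78.287 N exceeds the other side's 21.187 N, so that mass slides down and the 6.7 kg mass slides up. Taking that direction as positive, Newton's second law for the whole system gives 78.287 − 21.187 = (6.7 + 14) a, so a = 57.100 / 20.7 = 2.7585 m/s².

2.8 m/s²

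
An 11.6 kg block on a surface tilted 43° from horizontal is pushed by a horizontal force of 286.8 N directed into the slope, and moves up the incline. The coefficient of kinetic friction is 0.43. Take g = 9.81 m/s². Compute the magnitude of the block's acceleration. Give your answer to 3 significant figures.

The horizontal push has components F cos 43° = 286.8 × 0.7314 = 209.766 N up the incline and F sin 43° = 286.8 × 0.6820 = 195.598 N pressing into the surface.
The normal force is therefore N = mg cos 43° + F sin 43° = 83.230 + 195.598 = 278.828 N, and kinetic friction down the slope is μN = 0.43 × 278.828 = 119.896 N.
Along the incline: F cos 43° − mg sin 43° − μN = ma, so 209.766 − 77.609 − 119.896 = 11.6 a, giving a = 1.0570 m/s².

1.06 m/s²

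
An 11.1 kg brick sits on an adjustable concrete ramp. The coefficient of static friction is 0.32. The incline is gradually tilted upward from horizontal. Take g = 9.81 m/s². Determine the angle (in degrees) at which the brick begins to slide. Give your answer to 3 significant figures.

At the threshold of sliding, static friction is at its maximum μ_s N and exactly balances the weight component along the incline: mg sin θ = μ_s mg cos θ.
Hence tan θ = μ_s = 0.32, so θ = arctan(0.32) = 17.7447°.

17.7°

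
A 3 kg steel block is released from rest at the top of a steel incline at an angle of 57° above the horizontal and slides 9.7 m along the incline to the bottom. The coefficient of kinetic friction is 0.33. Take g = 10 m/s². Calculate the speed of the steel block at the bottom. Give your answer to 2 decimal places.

11.31 m/s

The weight component along the incline is mg sin 57° = 25.160 N and the normal force is N = mg cos 57° = 16.339 N.
Friction up the slope is f = μN = 0.33 × 16.339 = 5.392 N, so the net downslope force is 25.160 − 5.392 = 19.768 N and a = 19.768 / 3 = 6.5893 m/s².
Starting from rest over a distance of 9.7 m, v² = 2aL = 2 × 6.5893 × 9.7 = 127.8324, so v = 11.3063 m/s.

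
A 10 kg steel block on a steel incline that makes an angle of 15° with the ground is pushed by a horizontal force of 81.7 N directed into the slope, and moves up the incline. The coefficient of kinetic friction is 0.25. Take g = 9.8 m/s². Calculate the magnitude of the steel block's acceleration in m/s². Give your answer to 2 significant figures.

2.5 m/s²

The horizontal push has components F cos 15° = 81.7 × 0.9659 = 78.914 N up the incline and F sin 15° = 81.7 × 0.2588 = 21.144 N pressing into the surface.
The normal force is therefore N = mg cos 15° + F sin 15° = 94.658 + 21.144 = 115.802 N, and kinetic friction down the slope is μN = 0.25 × 115.802 = 28.951 N.
Along the incline: F cos 15° − mg sin 15° − μN = ma, so 78.914 − 25.362 − 28.951 = 10 a, giving a = 2.4601 m/s².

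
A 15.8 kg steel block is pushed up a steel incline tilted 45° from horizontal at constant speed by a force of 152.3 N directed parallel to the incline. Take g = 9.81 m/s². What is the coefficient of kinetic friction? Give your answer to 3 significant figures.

At constant speed ΣF = 0 along the incline. The applied 152.3 N acts up the slope; the weight component mg sin 45° = 109.600 N and kinetic friction μN both act down the slope.
So 152.3 = 109.600 + μ × 109.600, giving μ = (152.3 − 109.600) / 109.600 = 0.3896.

0.390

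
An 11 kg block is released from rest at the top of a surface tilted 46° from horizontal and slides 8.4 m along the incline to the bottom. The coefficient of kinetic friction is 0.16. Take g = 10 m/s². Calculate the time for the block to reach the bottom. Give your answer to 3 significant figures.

The weight component along the incline is mg sin 46° = 79.127 N and the normal force is N = mg cos 46° = 76.412 N.
Friction up the slope is f = μN = 0.16 × 76.412 = 12.226 N, so the net downslope force is 79.127 − 12.226 = 66.901 N and a = 66.901 / 11 = 6.0819 m/s².
Starting from rest, L = ½at², so t = √(2L/a) = √(2 × 8.4 / 6.0819) = 1.6620 s.

1.66 s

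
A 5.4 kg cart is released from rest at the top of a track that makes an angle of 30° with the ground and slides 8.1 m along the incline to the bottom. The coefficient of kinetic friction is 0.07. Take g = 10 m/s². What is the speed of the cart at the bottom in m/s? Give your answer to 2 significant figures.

The weight component along the incline is mg sin 30° = 27.000 N and the normal force is N = mg cos 30° = 46.765 N.
Friction up the slope is f = μN = 0.07 × 46.765 = 3.274 N, so the net downslope force is 27.000 − 3.274 = 23.726 N and a = 23.726 / 5.4 = 4.3937 m/s².
Starting from rest over a distance of 8.1 m, v² = 2aL = 2 × 4.3937 × 8.1 = 71.1779, so v = 8.4367 m/s.

8.4 m/s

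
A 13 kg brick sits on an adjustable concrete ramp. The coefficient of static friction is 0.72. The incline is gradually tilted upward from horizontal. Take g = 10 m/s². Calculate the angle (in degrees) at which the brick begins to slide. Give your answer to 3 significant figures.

At the threshold of sliding, static friction is at its maximum μ_s N and exactly balances the weight component along the incline: mg sin θ = μ_s mg cos θ.
Hence tan θ = μ_s = 0.72, so θ = arctan(0.72) = 35.7539°.

35.8°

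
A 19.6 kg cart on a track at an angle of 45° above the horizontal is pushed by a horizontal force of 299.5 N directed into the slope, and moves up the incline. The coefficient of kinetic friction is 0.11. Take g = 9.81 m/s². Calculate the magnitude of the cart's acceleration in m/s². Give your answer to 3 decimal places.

The horizontal push has components F cos 45° = 299.5 × 0.7071 = 211.776 N up the incline and F sin 45° = 299.5 × 0.7071 = 211.776 N pressing into the surface.
The normal force is therefore N = mg cos 45° + F sin 45° = 135.958 + 211.776 = 347.734 N, and kinetic friction down the slope is μN = 0.11 × 347.734 = 38.251 N.
Along the incline: F cos 45° − mg sin 45° − μN = ma, so 211.776 − 135.958 − 38.251 = 19.6 a, giving a = 1.9167 m/s².

1.917 m/s²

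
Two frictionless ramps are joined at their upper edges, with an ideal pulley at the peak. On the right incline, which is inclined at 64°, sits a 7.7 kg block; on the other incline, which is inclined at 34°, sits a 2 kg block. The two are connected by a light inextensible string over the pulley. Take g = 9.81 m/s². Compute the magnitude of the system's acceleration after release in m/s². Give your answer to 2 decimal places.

5.87 m/s²

Resolve each weight along its own incline: the 7.7 kg mass has component 7.7 × 9.81 × sin 64° = 67.892 N down its slope, and the 2 kg mass has 2 × 9.81 × sin 34° = 10.971 N down its slope.
The 7.7 kg side's 67.892 N exceeds the other side's 10.971 N, so that mass slides down and the 2 kg mass slides up. Taking that direction as positive, Newton's second law for the whole system gives 67.892 − 10.971 = (7.7 + 2) a, so a = 56.921 / 9.7 = 5.8681 m/s².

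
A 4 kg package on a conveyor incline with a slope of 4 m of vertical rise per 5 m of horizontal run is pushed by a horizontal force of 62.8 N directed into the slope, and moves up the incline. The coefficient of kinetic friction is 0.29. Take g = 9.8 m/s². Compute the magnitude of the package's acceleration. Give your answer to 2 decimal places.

1.07 m/s²

The horizontal push has components F cos 38.66° = 62.8 × 0.7809 = 49.041 N up the incline and F sin 38.66° = 62.8 × 0.6247 = 39.231 N pressing into the surface.
The normal force is therefore N = mg cos 38.66° + F sin 38.66° = 30.611 + 39.231 = 69.842 N, and kinetic friction down the slope is μN = 0.29 × 69.842 = 20.254 N.
Along the incline: F cos 38.66° − mg sin 38.66° − μN = ma, so 49.041 − 24.488 − 20.254 = 4 a, giving a = 1.0747 m/s².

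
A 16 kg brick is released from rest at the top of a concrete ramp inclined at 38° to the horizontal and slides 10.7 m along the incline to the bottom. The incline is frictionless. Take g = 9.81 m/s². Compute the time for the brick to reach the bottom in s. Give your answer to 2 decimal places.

1.88 s

The weight component along the incline is mg sin 38° = 96.634 N and the normal force is N = mg cos 38° = 123.686 N.
With no friction, a = g sin 38° = 6.0396 m/s².
Starting from rest, L = ½at², so t = √(2L/a) = √(2 × 10.7 / 6.0396) = 1.8824 s.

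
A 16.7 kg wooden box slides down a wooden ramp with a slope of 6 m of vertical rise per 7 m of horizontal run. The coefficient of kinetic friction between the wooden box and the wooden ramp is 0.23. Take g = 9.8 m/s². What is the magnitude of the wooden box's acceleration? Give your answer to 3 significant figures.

4.67 m/s²

Resolving the weight along the incline: the component pulling the wooden box down the slope is mg sin 40.60° = 16.7 × 9.8 × 0.6508 = 106.510 N, and the normal force is N = mg cos 40.60° = 16.7 × 9.8 × 0.7593 = 124.267 N.
Kinetic friction acts up the slope with magnitude f = μN = 0.23 × 124.267 = 28.581 N.
Net force along the incline is 106.510 − 28.581 = 77.929 N, so a = 77.929 / 16.7 = 4.6664 m/s².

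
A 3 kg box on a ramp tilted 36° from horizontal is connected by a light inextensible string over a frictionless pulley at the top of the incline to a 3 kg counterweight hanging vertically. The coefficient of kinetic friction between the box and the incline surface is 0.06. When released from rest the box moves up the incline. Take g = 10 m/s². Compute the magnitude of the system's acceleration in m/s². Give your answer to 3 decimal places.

For the box on the incline: the weight component along the slope is m₁g sin 36° = 3 × 10 × 0.5878 = 17.634 N and the normal force is N = m₁g cos 36° = 24.271 N.
Kinetic friction opposes the box's motion up the incline: f = μN = 0.06 × 24.271 = 1.456 N acting down the slope.
Newton's second law for the box (up-slope positive): T − 17.634 − 1.456 = 3 a. For the hanging counterweight (downward positive): 3 × 10 − T = 3 a.
Adding the two equations eliminates T: 10.910 = 6 a, so a = 1.8183 m/s².

1.818 m/s²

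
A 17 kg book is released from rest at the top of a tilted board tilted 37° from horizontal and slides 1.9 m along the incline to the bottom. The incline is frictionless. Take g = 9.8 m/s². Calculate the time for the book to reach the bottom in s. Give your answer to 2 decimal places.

The weight component along the incline is mg sin 37° = 100.262 N and the normal force is N = mg cos 37° = 133.053 N.
With no friction, a = g sin 37° = 5.8978 m/s².
Starting from rest, L = ½at², so t = √(2L/a) = √(2 × 1.9 / 5.8978) = 0.8027 s.

0.80 s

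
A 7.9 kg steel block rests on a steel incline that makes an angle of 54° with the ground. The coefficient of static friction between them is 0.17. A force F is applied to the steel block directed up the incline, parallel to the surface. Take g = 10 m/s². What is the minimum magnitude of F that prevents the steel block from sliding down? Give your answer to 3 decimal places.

The normal force is N = mg cos 54° = 46.435 N. With F at its minimum the steel block is on the verge of sliding down, so static friction is at its maximum μ_s N = 0.17 × 46.435 = 7.894 N and acts up the slope.
Equilibrium along the incline: F + μ_s N = mg sin 54°, so F = 63.912 − 7.894 = 56.018 N.

56.018 N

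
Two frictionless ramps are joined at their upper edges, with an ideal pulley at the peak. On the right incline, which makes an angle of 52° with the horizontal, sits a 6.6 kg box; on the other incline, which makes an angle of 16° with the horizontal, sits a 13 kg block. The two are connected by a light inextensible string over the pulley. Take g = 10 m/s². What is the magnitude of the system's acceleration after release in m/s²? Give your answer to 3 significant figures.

0.825 m/s²

Resolve each weight along its own incline: the 6.6 kg mass has component 6.6 × 10 × sin 52° = 52.009 N down its slope, and the 13 kg mass has 13 × 10 × sin 16° = 35.833 N down its slope.
The 6.6 kg side's 52.009 N exceeds the other side's 35.833 N, so that mass slides down and the 13 kg mass slides up. Taking that direction as positive, Newton's second law for the whole system gives 52.009 − 35.833 = (6.6 + 13) a, so a = 16.176 / 19.6 = 0.8253 m/s².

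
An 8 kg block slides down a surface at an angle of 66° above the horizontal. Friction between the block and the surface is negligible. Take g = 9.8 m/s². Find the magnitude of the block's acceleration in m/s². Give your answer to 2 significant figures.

Resolving the weight along the incline: the component pulling the block down the slope is mg sin 66° = 8 × 9.8 × 0.9135 = 71.618 N, and the normal force is N = mg cos 66° = 8 × 9.8 × 0.4067 = 31.885 N.
With no friction the net force along the incline is 71.618 N, so a = g sin 66° = 71.618 / 8 = 8.9522 m/s².

9.0 m/s²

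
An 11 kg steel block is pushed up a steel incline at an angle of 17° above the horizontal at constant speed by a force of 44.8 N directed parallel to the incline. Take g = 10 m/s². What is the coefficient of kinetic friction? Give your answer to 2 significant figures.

0.12

At constant speed ΣF = 0 along the incline. The applied 44.8 N acts up the slope; the weight component mg sin 17° = 32.161 N and kinetic friction μN both act down the slope.
So 44.8 = 32.161 + μ × 105.194, giving μ = (44.8 − 32.161) / 105.194 = 0.1201.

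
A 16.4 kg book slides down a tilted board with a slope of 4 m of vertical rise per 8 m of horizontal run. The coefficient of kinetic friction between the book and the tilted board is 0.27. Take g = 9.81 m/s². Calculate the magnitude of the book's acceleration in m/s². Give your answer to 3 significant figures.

2.02 m/s²

Resolving the weight along the incline: the component pulling the book down the slope is mg sin 26.57° = 16.4 × 9.81 × 0.4472 = 71.947 N, and the normal force is N = mg cos 26.57° = 16.4 × 9.81 × 0.8944 = 143.895 N.
Kinetic friction acts up the slope with magnitude f = μN = 0.27 × 143.895 = 38.852 N.
Net force along the incline is 71.947 − 38.852 = 33.095 N, so a = 33.095 / 16.4 = 2.0180 m/s².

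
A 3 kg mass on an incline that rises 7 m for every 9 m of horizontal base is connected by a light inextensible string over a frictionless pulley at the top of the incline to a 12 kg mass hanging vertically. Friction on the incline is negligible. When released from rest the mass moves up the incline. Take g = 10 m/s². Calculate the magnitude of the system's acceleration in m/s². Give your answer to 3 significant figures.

For the mass on the incline: the weight component along the slope is m₁g sin 37.87° = 3 × 10 × 0.6139 = 18.417 N and the normal force is N = m₁g cos 37.87° = 23.681 N.
Newton's second law for the mass (up-slope positive): T − 18.417 = 3 a. For the hanging mass (downward positive): 12 × 10 − T = 12 a.
Adding the two equations eliminates T: 101.583 = 15 a, so a = 6.7722 m/s².

6.77 m/s²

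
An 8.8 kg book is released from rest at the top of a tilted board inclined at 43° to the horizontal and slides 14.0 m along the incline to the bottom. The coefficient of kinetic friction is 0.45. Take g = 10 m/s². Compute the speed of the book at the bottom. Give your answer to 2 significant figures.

9.9 m/s

The weight component along the incline is mg sin 43° = 60.016 N and the normal force is N = mg cos 43° = 64.359 N.
Friction up the slope is f = μN = 0.45 × 64.359 = 28.962 N, so the net downslope force is 60.016 − 28.962 = 31.054 N and a = 31.054 / 8.8 = 3.5289 m/s².
Starting from rest over a distance of 14.0 m, v² = 2aL = 2 × 3.5289 × 14.0 = 98.8092, so v = 9.9403 m/s.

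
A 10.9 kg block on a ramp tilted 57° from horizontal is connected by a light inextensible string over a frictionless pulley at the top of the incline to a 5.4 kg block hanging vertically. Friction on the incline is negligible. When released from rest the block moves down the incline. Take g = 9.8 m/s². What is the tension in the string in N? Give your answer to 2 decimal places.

65.07 N

For the block on the incline: the weight component along the slope is m₁g sin 57° = 10.9 × 9.8 × 0.8387 = 89.590 N and the normal force is N = m₁g cos 57° = 58.178 N.
Newton's second law for the block (down-slope positive): 89.590 − T = 10.9 a. For the hanging block (upward positive): T − 5.4 × 9.8 = 5.4 a.
Adding the two equations eliminates T: 36.670 = 16.3 a, so a = 2.2497 m/s².
Then from the hanging block's equation, T = 5.4 × (9.8 + 2.2497) = 65.068 N.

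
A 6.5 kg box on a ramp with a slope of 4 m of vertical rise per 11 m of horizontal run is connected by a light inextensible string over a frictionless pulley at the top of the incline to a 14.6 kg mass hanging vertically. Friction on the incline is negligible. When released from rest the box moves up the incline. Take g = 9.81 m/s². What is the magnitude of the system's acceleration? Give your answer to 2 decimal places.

For the box on the incline: the weight component along the slope is m₁g sin 19.98° = 6.5 × 9.81 × 0.3417 = 21.789 N and the normal force is N = m₁g cos 19.98° = 59.926 N.
Newton's second law for the box (up-slope positive): T − 21.789 = 6.5 a. For the hanging mass (downward positive): 14.6 × 9.81 − T = 14.6 a.
Adding the two equations eliminates T: 121.437 = 21.1 a, so a = 5.7553 m/s².

5.76 m/s²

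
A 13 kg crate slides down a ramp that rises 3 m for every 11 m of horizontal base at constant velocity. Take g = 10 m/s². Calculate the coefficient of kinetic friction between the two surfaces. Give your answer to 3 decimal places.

At constant velocity the net force along the incline is zero: mg sin 15.26° = μ mg cos 15.26°.
So μ = tan 15.26° = 0.2631 / 0.9648 = 0.2727.

0.273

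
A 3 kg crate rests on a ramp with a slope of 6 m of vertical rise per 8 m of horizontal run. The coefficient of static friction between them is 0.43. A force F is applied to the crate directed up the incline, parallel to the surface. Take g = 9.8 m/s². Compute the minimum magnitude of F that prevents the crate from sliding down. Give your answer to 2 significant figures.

The normal force is N = mg cos 36.87° = 23.520 N. With F at its minimum the crate is on the verge of sliding down, so static friction is at its maximum μ_s N = 0.43 × 23.520 = 10.114 N and acts up the slope.
Equilibrium along the incline: F + μ_s N = mg sin 36.87°, so F = 17.640 − 10.114 = 7.526 N.

7.5 N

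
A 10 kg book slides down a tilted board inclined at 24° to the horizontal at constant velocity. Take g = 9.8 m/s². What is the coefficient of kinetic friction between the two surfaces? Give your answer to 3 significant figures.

At constant velocity the net force along the incline is zero: mg sin 24° = μ mg cos 24°.
So μ = tan 24° = 0.4067 / 0.9135 = 0.4452.

0.445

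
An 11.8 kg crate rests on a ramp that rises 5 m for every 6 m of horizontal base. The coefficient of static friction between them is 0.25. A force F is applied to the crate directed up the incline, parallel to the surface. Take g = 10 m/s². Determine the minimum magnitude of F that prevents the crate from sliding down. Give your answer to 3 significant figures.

The normal force is N = mg cos 39.81° = 90.650 N. With F at its minimum the crate is on the verge of sliding down, so static friction is at its maximum μ_s N = 0.25 × 90.650 = 22.663 N and acts up the slope.
Equilibrium along the incline: F + μ_s N = mg sin 39.81°, so F = 75.542 − 22.663 = 52.879 N.

52.9 N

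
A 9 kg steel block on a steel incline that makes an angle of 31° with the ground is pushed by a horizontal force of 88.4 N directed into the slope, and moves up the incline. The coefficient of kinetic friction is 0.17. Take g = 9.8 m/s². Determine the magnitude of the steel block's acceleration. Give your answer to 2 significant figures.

1.1 m/s²

The horizontal push has components F cos 31° = 88.4 × 0.8572 = 75.776 N up the incline and F sin 31° = 88.4 × 0.5150 = 45.526 N pressing into the surface.
The normal force is therefore N = mg cos 31° + F sin 31° = 75.605 + 45.526 = 121.131 N, and kinetic friction down the slope is μN = 0.17 × 121.131 = 20.592 N.
Along the incline: F cos 31° − mg sin 31° − μN = ma, so 75.776 − 45.423 − 20.592 = 9 a, giving a = 1.0846 m/s².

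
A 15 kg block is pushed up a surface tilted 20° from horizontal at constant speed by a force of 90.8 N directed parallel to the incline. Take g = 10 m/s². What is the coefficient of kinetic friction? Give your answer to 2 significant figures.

0.28

At constant speed ΣF = 0 along the incline. The applied 90.8 N acts up the slope; the weight component mg sin 20° = 51.303 N and kinetic friction μN both act down the slope.
So 90.8 = 51.303 + μ × 140.954, giving μ = (90.8 − 51.303) / 140.954 = 0.2802.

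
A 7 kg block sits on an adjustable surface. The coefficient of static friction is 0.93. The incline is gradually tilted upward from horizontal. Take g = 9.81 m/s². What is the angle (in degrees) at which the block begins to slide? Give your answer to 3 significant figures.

42.9°

At the threshold of sliding, static friction is at its maximum μ_s N and exactly balances the weight component along the incline: mg sin θ = μ_s mg cos θ.
Hence tan θ = μ_s = 0.93, so θ = arctan(0.93) = 42.9228°.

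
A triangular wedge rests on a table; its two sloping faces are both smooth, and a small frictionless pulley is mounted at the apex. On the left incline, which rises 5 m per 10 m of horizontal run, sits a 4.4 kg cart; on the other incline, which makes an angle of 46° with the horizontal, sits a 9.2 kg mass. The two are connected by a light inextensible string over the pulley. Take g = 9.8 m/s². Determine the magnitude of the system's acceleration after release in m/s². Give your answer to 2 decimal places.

Resolve each weight along its own incline: the 4.4 kg mass has component 4.4 × 9.8 × sin 26.57° = 19.284 N down its slope, and the 9.2 kg mass has 9.2 × 9.8 × sin 46° = 64.856 N down its slope.
The 9.2 kg side's 64.856 N exceeds the other side's 19.284 N, so that mass slides down and the 4.4 kg mass slides up. Taking that direction as positive, Newton's second law for the whole system gives 64.856 − 19.284 = (4.4 + 9.2) a, so a = 45.572 / 13.6 = 3.3509 m/s².

3.35 m/s²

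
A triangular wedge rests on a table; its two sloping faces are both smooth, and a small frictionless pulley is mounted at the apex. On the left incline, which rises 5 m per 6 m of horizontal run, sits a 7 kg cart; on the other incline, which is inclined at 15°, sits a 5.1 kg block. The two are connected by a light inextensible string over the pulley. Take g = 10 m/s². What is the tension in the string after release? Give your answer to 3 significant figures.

26.5 N

Resolve each weight along its own incline: the 7 kg mass has component 7 × 10 × sin 39.81° = 44.813 N down its slope, and the 5.1 kg mass has 5.1 × 10 × sin 15° = 13.200 N down its slope.
The 7 kg side's 44.813 N exceeds the other side's 13.200 N, so that mass slides down and the 5.1 kg mass slides up. Taking that direction as positive, Newton's second law for the whole system gives 44.813 − 13.200 = (7 + 5.1) a, so a = 31.613 / 12.1 = 2.6126 m/s².
For the 5.1 kg mass (up-slope positive): T − 13.200 = 5.1 × 2.6126, so T = 26.524 N.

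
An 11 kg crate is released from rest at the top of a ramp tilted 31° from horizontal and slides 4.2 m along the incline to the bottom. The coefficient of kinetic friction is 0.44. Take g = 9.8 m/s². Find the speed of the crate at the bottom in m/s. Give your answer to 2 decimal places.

3.37 m/s

The weight component along the incline is mg sin 31° = 55.521 N and the normal force is N = mg cos 31° = 92.403 N.
Friction up the slope is f = μN = 0.44 × 92.403 = 40.657 N, so the net downslope force is 55.521 − 40.657 = 14.864 N and a = 14.864 / 11 = 1.3513 m/s².
Starting from rest over a distance of 4.2 m, v² = 2aL = 2 × 1.3513 × 4.2 = 11.3509, so v = 3.3691 m/s.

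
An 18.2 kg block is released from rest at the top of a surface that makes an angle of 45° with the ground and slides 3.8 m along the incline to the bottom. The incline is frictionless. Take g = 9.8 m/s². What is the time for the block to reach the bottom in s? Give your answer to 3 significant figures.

1.05 s

The weight component along the incline is mg sin 45° = 126.120 N and the normal force is N = mg cos 45° = 126.120 N.
With no friction, a = g sin 45° = 6.9296 m/s².
Starting from rest, L = ½at², so t = √(2L/a) = √(2 × 3.8 / 6.9296) = 1.0473 s.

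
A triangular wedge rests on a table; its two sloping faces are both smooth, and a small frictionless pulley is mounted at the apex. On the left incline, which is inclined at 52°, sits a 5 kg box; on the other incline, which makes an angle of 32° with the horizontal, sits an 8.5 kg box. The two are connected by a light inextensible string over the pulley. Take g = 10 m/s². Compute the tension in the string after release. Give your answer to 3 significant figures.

Resolve each weight along its own incline: the 5 kg mass has component 5 × 10 × sin 52° = 39.401 N down its slope, and the 8.5 kg mass has 8.5 × 10 × sin 32° = 45.043 N down its slope.
The 8.5 kg side's 45.043 N exceeds the other side's 39.401 N, so that mass slides down and the 5 kg mass slides up. Taking that direction as positive, Newton's second law for the whole system gives 45.043 − 39.401 = (5 + 8.5) a, so a = 5.642 / 13.5 = 0.4179 m/s².
For the 5 kg mass (up-slope positive): T − 39.401 = 5 × 0.4179, so T = 41.491 N.

41.5 N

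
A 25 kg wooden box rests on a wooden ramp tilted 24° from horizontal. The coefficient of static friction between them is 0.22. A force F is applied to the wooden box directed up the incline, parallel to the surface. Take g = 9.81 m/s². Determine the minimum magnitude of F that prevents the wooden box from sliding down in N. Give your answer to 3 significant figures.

50.5 N

The normal force is N = mg cos 24° = 224.047 N. With F at its minimum the wooden box is on the verge of sliding down, so static friction is at its maximum μ_s N = 0.22 × 224.047 = 49.290 N and acts up the slope.
Equilibrium along the incline: F + μ_s N = mg sin 24°, so F = 99.752 − 49.290 = 50.462 N.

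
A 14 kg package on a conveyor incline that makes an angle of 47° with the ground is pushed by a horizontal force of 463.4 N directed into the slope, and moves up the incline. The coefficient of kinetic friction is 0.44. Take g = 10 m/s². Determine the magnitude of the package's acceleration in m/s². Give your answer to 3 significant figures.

The horizontal push has components F cos 47° = 463.4 × 0.6820 = 316.039 N up the incline and F sin 47° = 463.4 × 0.7314 = 338.931 N pressing into the surface.
The normal force is therefore N = mg cos 47° + F sin 47° = 95.480 + 338.931 = 434.411 N, and kinetic friction down the slope is μN = 0.44 × 434.411 = 191.141 N.
Along the incline: F cos 47° − mg sin 47° − μN = ma, so 316.039 − 102.396 − 191.141 = 14 a, giving a = 1.6073 m/s².

1.61 m/s²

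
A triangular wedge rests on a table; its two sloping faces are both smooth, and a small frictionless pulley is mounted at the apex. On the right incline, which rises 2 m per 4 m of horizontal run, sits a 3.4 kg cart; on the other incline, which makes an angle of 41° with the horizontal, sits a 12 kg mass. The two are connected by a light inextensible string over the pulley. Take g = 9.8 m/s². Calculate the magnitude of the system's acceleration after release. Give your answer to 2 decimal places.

4.04 m/s²

Resolve each weight along its own incline: the 3.4 kg mass has component 3.4 × 9.8 × sin 26.57° = 14.901 N down its slope, and the 12 kg mass has 12 × 9.8 × sin 41° = 77.153 N down its slope.
The 12 kg side's 77.153 N exceeds the other side's 14.901 N, so that mass slides down and the 3.4 kg mass slides up. Taking that direction as positive, Newton's second law for the whole system gives 77.153 − 14.901 = (3.4 + 12) a, so a = 62.252 / 15.4 = 4.0423 m/s².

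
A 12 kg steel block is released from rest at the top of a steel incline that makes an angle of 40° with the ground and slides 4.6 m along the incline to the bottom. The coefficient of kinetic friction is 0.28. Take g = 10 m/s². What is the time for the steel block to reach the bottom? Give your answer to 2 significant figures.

1.5 s

The weight component along the incline is mg sin 40° = 77.135 N and the normal force is N = mg cos 40° = 91.925 N.
Friction up the slope is f = μN = 0.28 × 91.925 = 25.739 N, so the net downslope force is 77.135 − 25.739 = 51.396 N and a = 51.396 / 12 = 4.2830 m/s².
Starting from rest, L = ½at², so t = √(2L/a) = √(2 × 4.6 / 4.2830) = 1.4656 s.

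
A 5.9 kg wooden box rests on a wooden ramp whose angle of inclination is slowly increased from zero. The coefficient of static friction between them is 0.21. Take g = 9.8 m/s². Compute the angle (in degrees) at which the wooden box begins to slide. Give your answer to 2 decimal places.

11.86°

At the threshold of sliding, static friction is at its maximum μ_s N and exactly balances the weight component along the incline: mg sin θ = μ_s mg cos θ.
Hence tan θ = μ_s = 0.21, so θ = arctan(0.21) = 11.8598°.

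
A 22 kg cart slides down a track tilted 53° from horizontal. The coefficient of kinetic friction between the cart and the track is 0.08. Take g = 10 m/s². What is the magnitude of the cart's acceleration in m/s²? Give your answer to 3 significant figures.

Resolving the weight along the incline: the component pulling the cart down the slope is mg sin 53° = 22 × 10 × 0.7986 = 175.692 N, and the normal force is N = mg cos 53° = 22 × 10 × 0.6018 = 132.396 N.
Kinetic friction acts up the slope with magnitude f = μN = 0.08 × 132.396 = 10.592 N.
Net force along the incline is 175.692 − 10.592 = 165.100 N, so a = 165.100 / 22 = 7.5045 m/s².

7.50 m/s²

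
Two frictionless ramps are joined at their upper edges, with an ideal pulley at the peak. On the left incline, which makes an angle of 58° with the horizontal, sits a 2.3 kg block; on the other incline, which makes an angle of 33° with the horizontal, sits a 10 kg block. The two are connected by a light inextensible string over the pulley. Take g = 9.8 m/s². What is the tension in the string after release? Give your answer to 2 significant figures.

26 N

Resolve each weight along its own incline: the 2.3 kg mass has component 2.3 × 9.8 × sin 58° = 19.115 N down its slope, and the 10 kg mass has 10 × 9.8 × sin 33° = 53.375 N down its slope.
The 10 kg side's 53.375 N exceeds the other side's 19.115 N, so that mass slides down and the 2.3 kg mass slides up. Taking that direction as positive, Newton's second law for the whole system gives 53.375 − 19.115 = (2.3 + 10) a, so a = 34.260 / 12.3 = 2.7854 m/s².
For the 2.3 kg mass (up-slope positive): T − 19.115 = 2.3 × 2.7854, so T = 25.521 N.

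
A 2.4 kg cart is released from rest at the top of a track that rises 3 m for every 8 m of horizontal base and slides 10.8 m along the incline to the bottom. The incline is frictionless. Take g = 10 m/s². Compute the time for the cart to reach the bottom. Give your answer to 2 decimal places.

The weight component along the incline is mg sin 20.56° = 8.427 N and the normal force is N = mg cos 20.56° = 22.472 N.
With no friction, a = g sin 20.56° = 3.5112 m/s².
Starting from rest, L = ½at², so t = √(2L/a) = √(2 × 10.8 / 3.5112) = 2.4803 s.

2.48 s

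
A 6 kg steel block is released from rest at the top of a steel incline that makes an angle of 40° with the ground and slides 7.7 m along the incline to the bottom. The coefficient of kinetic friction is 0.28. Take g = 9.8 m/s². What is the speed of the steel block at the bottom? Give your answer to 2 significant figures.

The weight component along the incline is mg sin 40° = 37.796 N and the normal force is N = mg cos 40° = 45.043 N.
Friction up the slope is f = μN = 0.28 × 45.043 = 12.612 N, so the net downslope force is 37.796 − 12.612 = 25.184 N and a = 25.184 / 6 = 4.1973 m/s².
Starting from rest over a distance of 7.7 m, v² = 2aL = 2 × 4.1973 × 7.7 = 64.6384, so v = 8.0398 m/s.

8.0 m/s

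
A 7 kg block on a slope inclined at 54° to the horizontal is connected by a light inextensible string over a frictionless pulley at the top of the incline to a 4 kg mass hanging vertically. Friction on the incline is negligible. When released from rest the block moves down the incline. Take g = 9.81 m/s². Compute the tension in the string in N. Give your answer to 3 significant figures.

For the block on the incline: the weight component along the slope is m₁g sin 54° = 7 × 9.81 × 0.8090 = 55.554 N and the normal force is N = m₁g cos 54° = 40.363 N.
Newton's second law for the block (down-slope positive): 55.554 − T = 7 a. For the hanging mass (upward positive): T − 4 × 9.81 = 4 a.
Adding the two equations eliminates T: 16.314 = 11 a, so a = 1.4831 m/s².
Then from the hanging mass's equation, T = 4 × (9.81 + 1.4831) = 45.172 N.

45.2 N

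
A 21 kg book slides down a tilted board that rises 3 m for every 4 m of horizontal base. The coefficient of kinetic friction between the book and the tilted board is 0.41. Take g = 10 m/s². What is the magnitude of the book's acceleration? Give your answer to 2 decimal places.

2.72 m/s²

Resolving the weight along the incline: the component pulling the book down the slope is mg sin 36.87° = 21 × 10 × 0.6000 = 126.000 N, and the normal force is N = mg cos 36.87° = 21 × 10 × 0.8000 = 168.000 N.
Kinetic friction acts up the slope with magnitude f = μN = 0.41 × 168.000 = 68.880 N.
Net force along the incline is 126.000 − 68.880 = 57.120 N, so a = 57.120 / 21 = 2.7200 m/s².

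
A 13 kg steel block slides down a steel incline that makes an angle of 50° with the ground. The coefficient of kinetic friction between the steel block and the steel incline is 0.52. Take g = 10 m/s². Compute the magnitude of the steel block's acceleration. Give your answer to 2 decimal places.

Resolving the weight along the incline: the component pulling the steel block down the slope is mg sin 50° = 13 × 10 × 0.7660 = 99.580 N, and the normal force is N = mg cos 50° = 13 × 10 × 0.6428 = 83.564 N.
Kinetic friction acts up the slope with magnitude f = μN = 0.52 × 83.564 = 43.453 N.
Net force along the incline is 99.580 − 43.453 = 56.127 N, so a = 56.127 / 13 = 4.3175 m/s².

4.32 m/s²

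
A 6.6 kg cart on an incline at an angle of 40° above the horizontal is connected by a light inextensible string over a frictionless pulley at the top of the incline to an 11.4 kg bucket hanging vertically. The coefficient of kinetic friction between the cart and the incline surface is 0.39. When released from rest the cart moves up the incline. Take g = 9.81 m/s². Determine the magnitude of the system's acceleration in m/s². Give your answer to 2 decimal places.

For the cart on the incline: the weight component along the slope is m₁g sin 40° = 6.6 × 9.81 × 0.6428 = 41.619 N and the normal force is N = m₁g cos 40° = 49.598 N.
Kinetic friction opposes the cart's motion up the incline: f = μN = 0.39 × 49.598 = 19.343 N acting down the slope.
Newton's second law for the cart (up-slope positive): T − 41.619 − 19.343 = 6.6 a. For the hanging bucket (downward positive): 11.4 × 9.81 − T = 11.4 a.
Adding the two equations eliminates T: 50.872 = 18 a, so a = 2.8262 m/s².

2.83 m/s²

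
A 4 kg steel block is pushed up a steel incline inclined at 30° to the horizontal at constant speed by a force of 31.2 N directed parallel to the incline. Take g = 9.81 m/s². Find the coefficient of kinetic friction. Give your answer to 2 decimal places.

At constant speed ΣF = 0 along the incline. The applied 31.2 N acts up the slope; the weight component mg sin 30° = 19.620 N and kinetic friction μN both act down the slope.
So 31.2 = 19.620 + μ × 33.983, giving μ = (31.2 − 19.620) / 33.983 = 0.3408.

0.34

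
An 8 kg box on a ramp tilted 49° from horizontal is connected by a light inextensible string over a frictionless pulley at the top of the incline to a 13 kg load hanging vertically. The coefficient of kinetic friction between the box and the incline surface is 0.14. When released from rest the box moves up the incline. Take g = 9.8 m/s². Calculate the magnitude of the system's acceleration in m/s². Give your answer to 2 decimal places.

For the box on the incline: the weight component along the slope is m₁g sin 49° = 8 × 9.8 × 0.7547 = 59.168 N and the normal force is N = m₁g cos 49° = 51.435 N.
Kinetic friction opposes the box's motion up the incline: f = μN = 0.14 × 51.435 = 7.201 N acting down the slope.
Newton's second law for the box (up-slope positive): T − 59.168 − 7.201 = 8 a. For the hanging load (downward positive): 13 × 9.8 − T = 13 a.
Adding the two equations eliminates T: 61.031 = 21 a, so a = 2.9062 m/s².

2.91 m/s²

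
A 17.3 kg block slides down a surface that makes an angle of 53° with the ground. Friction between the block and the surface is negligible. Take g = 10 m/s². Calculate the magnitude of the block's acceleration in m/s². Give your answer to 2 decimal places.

Resolving the weight along the incline: the component pulling the block down the slope is mg sin 53° = 17.3 × 10 × 0.7986 = 138.158 N, and the normal force is N = mg cos 53° = 17.3 × 10 × 0.6018 = 104.111 N.
With no friction the net force along the incline is 138.158 N, so a = g sin 53° = 138.158 / 17.3 = 7.9860 m/s².

7.99 m/s²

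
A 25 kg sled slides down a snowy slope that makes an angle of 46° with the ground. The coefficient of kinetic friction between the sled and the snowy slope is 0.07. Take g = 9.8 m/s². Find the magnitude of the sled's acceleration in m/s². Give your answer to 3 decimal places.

Resolving the weight along the incline: the component pulling the sled down the slope is mg sin 46° = 25 × 9.8 × 0.7193 = 176.229 N, and the normal force is N = mg cos 46° = 25 × 9.8 × 0.6947 = 170.202 N.
Kinetic friction acts up the slope with magnitude f = μN = 0.07 × 170.202 = 11.914 N.
Net force along the incline is 176.229 − 11.914 = 164.315 N, so a = 164.315 / 25 = 6.5726 m/s².

6.573 m/s²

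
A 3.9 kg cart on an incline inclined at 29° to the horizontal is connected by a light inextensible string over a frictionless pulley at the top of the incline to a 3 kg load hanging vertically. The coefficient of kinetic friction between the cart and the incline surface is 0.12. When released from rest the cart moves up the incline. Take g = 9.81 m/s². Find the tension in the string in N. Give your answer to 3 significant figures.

For the cart on the incline: the weight component along the slope is m₁g sin 29° = 3.9 × 9.81 × 0.4848 = 18.548 N and the normal force is N = m₁g cos 29° = 33.462 N.
Kinetic friction opposes the cart's motion up the incline: f = μN = 0.12 × 33.462 = 4.015 N acting down the slope.
Newton's second law for the cart (up-slope positive): T − 18.548 − 4.015 = 3.9 a. For the hanging load (downward positive): 3 × 9.81 − T = 3 a.
Adding the two equations eliminates T: 6.867 = 6.9 a, so a = 0.9952 m/s².
Then from the hanging load's equation, T = 3 × (9.81 − 0.9952) = 26.444 N.

26.4 N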